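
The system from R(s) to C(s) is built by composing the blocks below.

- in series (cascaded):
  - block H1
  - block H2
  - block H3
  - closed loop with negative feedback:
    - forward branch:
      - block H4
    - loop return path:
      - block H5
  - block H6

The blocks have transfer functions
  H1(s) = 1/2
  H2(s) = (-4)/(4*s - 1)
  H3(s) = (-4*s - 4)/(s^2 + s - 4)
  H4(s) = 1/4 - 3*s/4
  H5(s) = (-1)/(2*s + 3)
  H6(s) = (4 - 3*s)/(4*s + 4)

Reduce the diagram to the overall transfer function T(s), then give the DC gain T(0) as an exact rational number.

[1] feedback reduction of H4, H5, giving (-6*s^2 - 7*s + 3)/(11*s + 11)
[2] reduce the series chain H1, H2, H3, [H4/(1+H4*H5)], H6, giving (36*s^3 - 6*s^2 - 74*s + 24)/(44*s^4 + 77*s^3 - 154*s^2 - 143*s + 44)
The step-2 result is T(s). Setting s = 0: T(0) = 24/44 = 6/11.

Therefore the answer is 6/11.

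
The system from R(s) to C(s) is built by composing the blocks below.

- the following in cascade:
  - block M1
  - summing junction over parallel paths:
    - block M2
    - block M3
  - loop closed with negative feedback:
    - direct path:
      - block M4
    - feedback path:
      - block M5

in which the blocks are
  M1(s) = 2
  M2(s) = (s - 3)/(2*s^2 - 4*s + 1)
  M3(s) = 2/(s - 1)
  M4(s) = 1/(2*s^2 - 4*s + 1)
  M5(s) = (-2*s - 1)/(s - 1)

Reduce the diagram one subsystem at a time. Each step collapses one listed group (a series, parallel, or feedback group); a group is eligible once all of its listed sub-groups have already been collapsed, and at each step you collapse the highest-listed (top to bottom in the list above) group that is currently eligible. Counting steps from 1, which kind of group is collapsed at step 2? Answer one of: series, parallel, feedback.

(1) combine M2, M3 in parallel
(2) feedback reduction of M4, M5
(3) multiply M1, (M2+M3), [M4/(1+M4*M5)] (series)
At step 2 the group reduced is feedback.

Therefore the answer is feedback.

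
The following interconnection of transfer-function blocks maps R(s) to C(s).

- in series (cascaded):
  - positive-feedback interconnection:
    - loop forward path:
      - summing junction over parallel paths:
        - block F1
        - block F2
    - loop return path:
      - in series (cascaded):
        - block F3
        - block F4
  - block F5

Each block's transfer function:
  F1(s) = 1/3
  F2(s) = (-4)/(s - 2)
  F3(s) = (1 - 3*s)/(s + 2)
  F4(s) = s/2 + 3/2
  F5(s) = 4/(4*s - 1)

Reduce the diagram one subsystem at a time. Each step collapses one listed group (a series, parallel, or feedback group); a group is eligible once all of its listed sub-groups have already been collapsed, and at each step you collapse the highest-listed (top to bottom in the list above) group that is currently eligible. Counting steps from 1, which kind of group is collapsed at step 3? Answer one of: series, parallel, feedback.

Reducing step by step:

Step 1. parallel reduction of F1, F2
Step 2. cascade F3, F4
Step 3. reduce the feedback loop with forward (F1+F2) and return (F3*F4)
Step 4. cascade [(F1+F2)/(1-(F1+F2)*(F3*F4))], F5
So the answer for step 3 is feedback.

Answer: feedback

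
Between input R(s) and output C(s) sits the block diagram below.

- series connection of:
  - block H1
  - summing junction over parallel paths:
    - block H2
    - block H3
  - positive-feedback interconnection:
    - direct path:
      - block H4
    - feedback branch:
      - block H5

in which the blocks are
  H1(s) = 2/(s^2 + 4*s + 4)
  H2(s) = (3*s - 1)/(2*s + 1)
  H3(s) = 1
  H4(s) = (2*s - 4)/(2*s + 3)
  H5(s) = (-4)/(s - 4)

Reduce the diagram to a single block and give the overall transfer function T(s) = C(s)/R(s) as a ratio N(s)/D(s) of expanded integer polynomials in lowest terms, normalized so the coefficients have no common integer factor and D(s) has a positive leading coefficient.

Step 1 - parallel reduction of H2, H3: (5*s)/(2*s + 1)
Step 2 - reduce the feedback loop with forward H4 and return H5: (2*s^2 - 12*s + 16)/(2*s^2 + 3*s - 28)
Step 3 - combine H1, (H2+H3), [H4/(1-H4*H5)] in series; the result is T(s) itself (integer coefficients, no common factor, positive leading denominator coefficient)

Final answer: (20*s^3 - 120*s^2 + 160*s)/(4*s^5 + 24*s^4 - 5*s^3 - 208*s^2 - 324*s - 112)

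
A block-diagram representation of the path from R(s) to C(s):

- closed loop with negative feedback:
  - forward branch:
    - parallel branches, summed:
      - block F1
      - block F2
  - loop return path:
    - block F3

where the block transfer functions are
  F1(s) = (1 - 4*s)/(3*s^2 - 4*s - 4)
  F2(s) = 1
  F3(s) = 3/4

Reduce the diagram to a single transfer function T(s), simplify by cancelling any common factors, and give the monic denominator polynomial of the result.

Step 1 - combine F1, F2 in parallel gives (3*s^2 - 8*s - 3)/(3*s^2 - 4*s - 4)
Step 2 - reduce the feedback loop with forward (F1+F2) and return F3 gives (12*s^2 - 32*s - 12)/(21*s^2 - 40*s - 25)
Step 2 gives the fully reduced T(s), with no common factor left to cancel. The denominator's leading coefficient is 21, so divide each of its coefficients by 21 to get the monic form.

Hence the answer: s^2 - 40*s/21 - 25/21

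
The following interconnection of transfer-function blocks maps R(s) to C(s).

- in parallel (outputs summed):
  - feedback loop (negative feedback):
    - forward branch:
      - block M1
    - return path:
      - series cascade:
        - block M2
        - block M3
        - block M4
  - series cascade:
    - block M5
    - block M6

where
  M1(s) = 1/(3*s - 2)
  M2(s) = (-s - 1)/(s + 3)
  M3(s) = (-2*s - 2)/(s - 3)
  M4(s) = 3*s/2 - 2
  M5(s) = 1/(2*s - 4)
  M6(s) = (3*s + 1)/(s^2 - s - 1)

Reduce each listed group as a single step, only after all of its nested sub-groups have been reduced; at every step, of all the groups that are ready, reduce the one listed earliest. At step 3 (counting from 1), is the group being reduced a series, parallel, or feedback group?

(1) reduce the series chain M2, M3, M4
(2) apply the feedback formula to M1, (M2*M3*M4)
(3) cascade M5, M6
(4) combine [M1/(1+M1*(M2*M3*M4))], (M5*M6) in parallel
The group at step 3 is a series group.

Therefore the answer is series.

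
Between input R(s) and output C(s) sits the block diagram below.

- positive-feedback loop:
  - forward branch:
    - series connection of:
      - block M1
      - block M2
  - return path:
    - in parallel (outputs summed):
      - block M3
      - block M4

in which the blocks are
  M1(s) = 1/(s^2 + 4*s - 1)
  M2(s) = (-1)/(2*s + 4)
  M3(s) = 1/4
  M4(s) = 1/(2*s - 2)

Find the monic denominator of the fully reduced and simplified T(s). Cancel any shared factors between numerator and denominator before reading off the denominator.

First reduce the diagram to T(s).

Step 1 - cascade M1, M2, giving (-1)/(2*s^3 + 12*s^2 + 14*s - 4)
Step 2 - combine M3, M4 in parallel, giving (s + 1)/(4*s - 4)
Step 3 - collapse the loop ((M1*M2) forward, (M3+M4) return), giving (4 - 4*s)/(8*s^4 + 40*s^3 + 8*s^2 - 71*s + 17)
No further cancellation is possible in the step-3 result, so that is T(s). Its denominator becomes monic after dividing by the leading coefficient 8.

Answer: s^4 + 5*s^3 + s^2 - 71*s/8 + 17/8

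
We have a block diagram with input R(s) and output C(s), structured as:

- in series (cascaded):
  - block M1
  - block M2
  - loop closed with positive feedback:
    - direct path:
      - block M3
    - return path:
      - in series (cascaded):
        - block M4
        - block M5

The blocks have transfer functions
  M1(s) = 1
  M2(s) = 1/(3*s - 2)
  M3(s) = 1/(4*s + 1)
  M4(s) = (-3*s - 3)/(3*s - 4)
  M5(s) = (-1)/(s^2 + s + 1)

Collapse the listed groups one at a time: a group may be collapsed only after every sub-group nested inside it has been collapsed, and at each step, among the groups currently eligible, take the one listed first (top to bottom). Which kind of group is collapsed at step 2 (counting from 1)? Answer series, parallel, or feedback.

Step 1 - multiply M4, M5 (series)
Step 2 - close the feedback loop around M3, (M4*M5)
Step 3 - multiply M1, M2, [M3/(1-M3*(M4*M5))] (series)
At step 2 the group reduced is feedback.

Final answer: feedback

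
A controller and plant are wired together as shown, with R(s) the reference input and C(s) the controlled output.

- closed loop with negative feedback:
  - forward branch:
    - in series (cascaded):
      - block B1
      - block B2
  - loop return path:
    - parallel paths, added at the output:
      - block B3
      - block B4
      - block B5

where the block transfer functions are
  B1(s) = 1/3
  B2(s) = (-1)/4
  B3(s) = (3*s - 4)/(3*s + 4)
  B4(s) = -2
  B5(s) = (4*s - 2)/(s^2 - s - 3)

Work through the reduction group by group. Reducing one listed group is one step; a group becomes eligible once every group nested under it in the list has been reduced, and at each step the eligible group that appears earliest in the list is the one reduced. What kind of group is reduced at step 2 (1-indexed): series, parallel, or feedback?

Step 1: combine B1, B2 in series
Step 2: add B3, B4, B5 (parallel)
Step 3: apply the feedback formula to (B1*B2), (B3+B4+B5)
The group at step 2 is a parallel group.

Final answer: parallel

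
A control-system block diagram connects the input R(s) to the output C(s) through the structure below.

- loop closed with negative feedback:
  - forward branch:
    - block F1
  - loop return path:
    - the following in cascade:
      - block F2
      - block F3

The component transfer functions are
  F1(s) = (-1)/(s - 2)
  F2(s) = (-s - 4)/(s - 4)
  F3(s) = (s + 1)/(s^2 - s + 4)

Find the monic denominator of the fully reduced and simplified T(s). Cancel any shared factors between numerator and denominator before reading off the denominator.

The answer is s^4 - 7*s^3 + 19*s^2 - 27*s + 36.

Reasoning:
Step 1: combine F2, F3 in series, giving (-s^2 - 5*s - 4)/(s^3 - 5*s^2 + 8*s - 16)
Step 2: feedback reduction of F1, (F2*F3), giving (-s^3 + 5*s^2 - 8*s + 16)/(s^4 - 7*s^3 + 19*s^2 - 27*s + 36)
Step 2 gives the fully reduced T(s), with no common factor left to cancel. The denominator is already monic (leading coefficient 1).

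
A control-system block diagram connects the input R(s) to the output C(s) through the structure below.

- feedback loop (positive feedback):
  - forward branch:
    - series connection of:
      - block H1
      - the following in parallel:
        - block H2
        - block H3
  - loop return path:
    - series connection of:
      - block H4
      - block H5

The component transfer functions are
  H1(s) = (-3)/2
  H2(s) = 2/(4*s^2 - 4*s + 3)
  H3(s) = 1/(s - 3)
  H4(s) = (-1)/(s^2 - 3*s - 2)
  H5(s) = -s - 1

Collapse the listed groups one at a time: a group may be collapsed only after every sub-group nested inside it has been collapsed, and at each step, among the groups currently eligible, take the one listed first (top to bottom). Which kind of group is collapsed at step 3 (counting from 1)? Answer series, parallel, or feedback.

Answer: series

Working:
Step 1 - add H2, H3 (parallel)
Step 2 - reduce the series chain H1, (H2+H3)
Step 3 - series reduction of H4, H5
Step 4 - feedback reduction of (H1*(H2+H3)), (H4*H5)
So the answer for step 3 is series.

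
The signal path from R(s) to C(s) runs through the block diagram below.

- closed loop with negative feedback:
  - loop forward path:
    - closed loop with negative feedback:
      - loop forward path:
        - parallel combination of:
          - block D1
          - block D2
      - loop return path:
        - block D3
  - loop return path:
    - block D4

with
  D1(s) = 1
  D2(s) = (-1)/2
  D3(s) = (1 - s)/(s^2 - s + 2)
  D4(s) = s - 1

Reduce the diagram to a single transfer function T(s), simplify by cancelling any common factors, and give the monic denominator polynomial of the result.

First reduce the diagram to T(s).

Step 1. add D1, D2 (parallel); result 1/2
Step 2. feedback reduction of (D1+D2), D3; result (s^2 - s + 2)/(2*s^2 - 3*s + 5)
Step 3. feedback reduction of [(D1+D2)/(1+(D1+D2)*D3)], D4; result (s^2 - s + 2)/(s^3 + 3)
Step 3 gives the fully reduced T(s), with no common factor left to cancel. The denominator is already monic (leading coefficient 1).

Answer: s^3 + 3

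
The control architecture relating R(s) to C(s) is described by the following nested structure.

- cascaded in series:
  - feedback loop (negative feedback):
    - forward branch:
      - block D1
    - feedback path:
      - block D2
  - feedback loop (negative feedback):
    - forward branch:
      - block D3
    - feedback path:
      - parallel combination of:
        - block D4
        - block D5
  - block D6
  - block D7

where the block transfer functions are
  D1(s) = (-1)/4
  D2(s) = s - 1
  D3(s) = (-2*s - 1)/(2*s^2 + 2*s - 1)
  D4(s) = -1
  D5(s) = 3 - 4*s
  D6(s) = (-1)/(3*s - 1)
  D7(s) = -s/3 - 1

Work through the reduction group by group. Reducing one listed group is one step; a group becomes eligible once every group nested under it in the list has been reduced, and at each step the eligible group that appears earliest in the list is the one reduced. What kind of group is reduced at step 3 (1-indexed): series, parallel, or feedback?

The answer is feedback.

Reasoning:
Step 1: feedback reduction of D1, D2
Step 2: parallel reduction of D4, D5
Step 3: apply the feedback formula to D3, (D4+D5)
Step 4: reduce the series chain [D1/(1+D1*D2)], [D3/(1+D3*(D4+D5))], D6, D7
At step 3 the group reduced is feedback.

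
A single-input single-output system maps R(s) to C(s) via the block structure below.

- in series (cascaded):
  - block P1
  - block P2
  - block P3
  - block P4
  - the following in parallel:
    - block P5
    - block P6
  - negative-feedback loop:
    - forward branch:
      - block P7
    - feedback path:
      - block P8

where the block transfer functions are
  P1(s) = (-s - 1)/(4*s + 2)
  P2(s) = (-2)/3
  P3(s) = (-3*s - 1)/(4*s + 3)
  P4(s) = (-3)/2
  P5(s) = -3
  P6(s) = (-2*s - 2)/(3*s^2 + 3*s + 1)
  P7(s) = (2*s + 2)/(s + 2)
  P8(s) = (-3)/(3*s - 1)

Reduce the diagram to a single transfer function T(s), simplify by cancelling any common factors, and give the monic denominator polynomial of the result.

(1) parallel reduction of P5, P6 gives (-9*s^2 - 11*s - 5)/(3*s^2 + 3*s + 1)
(2) reduce the feedback loop with forward P7 and return P8 gives (6*s^2 + 4*s - 2)/(3*s^2 - s - 8)
(3) reduce the series chain P1, P2, P3, P4, (P5+P6), [P7/(1+P7*P8)] gives (-81*s^6 - 261*s^5 - 315*s^4 - 160*s^3 - 9*s^2 + 21*s + 5)/(72*s^6 + 138*s^5 - 105*s^4 - 422*s^3 - 386*s^2 - 155*s - 24)
Step 3 gives the fully reduced T(s), with no common factor left to cancel. The denominator's leading coefficient is 72, so divide each of its coefficients by 72 to get the monic form.

Hence the answer: s^6 + 23*s^5/12 - 35*s^4/24 - 211*s^3/36 - 193*s^2/36 - 155*s/72 - 1/3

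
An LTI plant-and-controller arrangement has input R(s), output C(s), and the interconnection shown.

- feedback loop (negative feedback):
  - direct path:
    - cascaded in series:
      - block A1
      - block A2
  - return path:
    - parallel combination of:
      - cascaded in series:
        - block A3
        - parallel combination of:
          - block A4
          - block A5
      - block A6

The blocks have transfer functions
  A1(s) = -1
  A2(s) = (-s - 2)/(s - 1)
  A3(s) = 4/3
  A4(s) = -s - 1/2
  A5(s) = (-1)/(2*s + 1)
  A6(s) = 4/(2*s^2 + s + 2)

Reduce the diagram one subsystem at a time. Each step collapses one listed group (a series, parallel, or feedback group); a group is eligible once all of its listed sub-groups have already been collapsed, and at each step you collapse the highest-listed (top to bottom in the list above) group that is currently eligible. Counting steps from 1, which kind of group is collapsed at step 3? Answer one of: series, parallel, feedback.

Step 1. reduce the series chain A1, A2
Step 2. reduce the parallel group A4, A5
Step 3. cascade A3, (A4+A5)
Step 4. add (A3*(A4+A5)), A6 (parallel)
Step 5. close the feedback loop around (A1*A2), ((A3*(A4+A5))+A6)
So the answer for step 3 is series.

Therefore the answer is series.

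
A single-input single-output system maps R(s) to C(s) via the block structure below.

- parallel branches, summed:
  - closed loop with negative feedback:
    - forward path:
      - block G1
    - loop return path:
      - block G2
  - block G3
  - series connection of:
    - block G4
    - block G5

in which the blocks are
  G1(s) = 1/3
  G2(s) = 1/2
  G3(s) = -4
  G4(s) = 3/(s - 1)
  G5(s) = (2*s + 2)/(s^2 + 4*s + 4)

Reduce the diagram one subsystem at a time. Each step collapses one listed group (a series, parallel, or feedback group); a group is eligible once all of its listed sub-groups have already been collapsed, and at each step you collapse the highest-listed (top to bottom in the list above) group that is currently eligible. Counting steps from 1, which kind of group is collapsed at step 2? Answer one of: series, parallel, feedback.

Step 1 - collapse the loop (G1 forward, G2 return)
Step 2 - cascade G4, G5
Step 3 - add [G1/(1+G1*G2)], G3, (G4*G5) (parallel)
Step 2: series.

Therefore the answer is series.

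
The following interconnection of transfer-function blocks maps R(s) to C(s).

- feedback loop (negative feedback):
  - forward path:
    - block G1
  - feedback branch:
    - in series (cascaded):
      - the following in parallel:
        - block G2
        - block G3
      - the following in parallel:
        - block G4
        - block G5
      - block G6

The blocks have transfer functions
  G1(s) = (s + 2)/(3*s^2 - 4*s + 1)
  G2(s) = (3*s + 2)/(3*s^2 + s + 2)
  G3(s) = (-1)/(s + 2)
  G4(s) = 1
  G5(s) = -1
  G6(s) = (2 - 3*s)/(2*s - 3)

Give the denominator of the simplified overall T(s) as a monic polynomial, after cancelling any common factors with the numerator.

Step 1: reduce the parallel group G2, G3 -> (7*s + 2)/(3*s^3 + 7*s^2 + 4*s + 4)
Step 2: reduce the parallel group G4, G5 -> 0
Step 3: combine (G2+G3), (G4+G5), G6 in series -> 0
Step 4: apply the feedback formula to G1, ((G2+G3)*(G4+G5)*G6) -> (s + 2)/(3*s^2 - 4*s + 1)
The result of step 4 is T(s) in lowest terms. Its denominator has leading coefficient 3; dividing the denominator through by 3 makes it monic.

Therefore the answer is s^2 - 4*s/3 + 1/3.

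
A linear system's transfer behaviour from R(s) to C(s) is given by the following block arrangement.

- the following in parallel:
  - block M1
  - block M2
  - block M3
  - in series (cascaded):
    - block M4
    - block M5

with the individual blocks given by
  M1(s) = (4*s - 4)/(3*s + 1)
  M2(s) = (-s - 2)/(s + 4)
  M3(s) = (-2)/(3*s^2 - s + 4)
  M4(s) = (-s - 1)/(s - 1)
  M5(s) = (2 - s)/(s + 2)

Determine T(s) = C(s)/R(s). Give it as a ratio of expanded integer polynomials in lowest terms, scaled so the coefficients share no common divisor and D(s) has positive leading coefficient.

Reducing step by step:

Step 1. reduce the series chain M4, M5 -> (s^2 - s - 2)/(s^2 + s - 2)
Step 2. add M1, M2, M3, (M4*M5) (parallel), which is the overall transfer function T(s) = C(s)/R(s) in lowest terms

Answer: (12*s^6 + 44*s^5 - 96*s^4 - 112*s^3 - 216*s + 128)/(9*s^6 + 45*s^5 + 29*s^4 - 13*s^3 + 42*s^2 - 80*s - 32)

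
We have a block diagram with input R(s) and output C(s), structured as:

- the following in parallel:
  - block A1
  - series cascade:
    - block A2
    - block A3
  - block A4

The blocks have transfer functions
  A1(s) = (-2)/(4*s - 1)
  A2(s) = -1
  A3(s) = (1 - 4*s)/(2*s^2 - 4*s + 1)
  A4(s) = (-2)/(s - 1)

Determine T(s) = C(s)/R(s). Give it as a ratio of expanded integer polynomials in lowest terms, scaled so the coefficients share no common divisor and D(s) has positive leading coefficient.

Answer: (-4*s^3 + 24*s^2 - 17*s + 3)/(8*s^4 - 26*s^3 + 26*s^2 - 9*s + 1)

Working:
(1) cascade A2, A3 -> (4*s - 1)/(2*s^2 - 4*s + 1)
(2) add A1, (A2*A3), A4 (parallel): this yields T(s), and no further normalization is needed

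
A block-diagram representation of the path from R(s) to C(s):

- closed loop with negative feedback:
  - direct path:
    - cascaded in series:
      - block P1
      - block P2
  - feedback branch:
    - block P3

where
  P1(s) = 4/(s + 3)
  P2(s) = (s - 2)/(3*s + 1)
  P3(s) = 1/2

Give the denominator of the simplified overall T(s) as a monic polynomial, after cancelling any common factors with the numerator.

Step 1 - multiply P1, P2 (series), giving (4*s - 8)/(3*s^2 + 10*s + 3)
Step 2 - reduce the feedback loop with forward (P1*P2) and return P3, giving (4*s - 8)/(3*s^2 + 12*s - 1)
T(s) is the step-2 result (common factors already cancelled). Leading coefficient of the denominator: 3. Divide through by 3 for the monic polynomial.

Answer: s^2 + 4*s - 1/3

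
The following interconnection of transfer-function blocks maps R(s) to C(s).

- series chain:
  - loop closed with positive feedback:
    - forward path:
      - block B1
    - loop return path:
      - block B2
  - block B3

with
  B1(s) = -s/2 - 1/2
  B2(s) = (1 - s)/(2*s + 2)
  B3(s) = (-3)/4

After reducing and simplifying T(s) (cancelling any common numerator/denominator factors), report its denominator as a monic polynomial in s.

The answer is s - 5.

Reasoning:
Step 1 - collapse the loop (B1 forward, B2 return); result (2*s + 2)/(s - 5)
Step 2 - series reduction of [B1/(1-B1*B2)], B3; result (-3*s - 3)/(2*s - 10)
Step 2 gives the fully reduced T(s), with no common factor left to cancel. The denominator's leading coefficient is 2, so divide each of its coefficients by 2 to get the monic form.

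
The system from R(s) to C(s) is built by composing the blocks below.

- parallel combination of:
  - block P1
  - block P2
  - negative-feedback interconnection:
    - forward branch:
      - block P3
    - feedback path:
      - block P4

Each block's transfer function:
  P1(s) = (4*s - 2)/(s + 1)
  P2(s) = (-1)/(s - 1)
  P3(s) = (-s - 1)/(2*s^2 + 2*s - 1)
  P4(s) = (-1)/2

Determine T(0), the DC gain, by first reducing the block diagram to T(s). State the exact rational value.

The answer is 1.

Reasoning:
(1) close the feedback loop around P3, P4; result (-2*s - 2)/(4*s^2 + 5*s - 1)
(2) add P1, P2, [P3/(1+P3*P4)] (parallel); result (16*s^4 - 10*s^3 - 37*s^2 + 14*s + 1)/(4*s^4 + 5*s^3 - 5*s^2 - 5*s + 1)
Evaluating the step-2 result (the overall T(s)) at s = 0 gives T(0) = 1/1 = 1.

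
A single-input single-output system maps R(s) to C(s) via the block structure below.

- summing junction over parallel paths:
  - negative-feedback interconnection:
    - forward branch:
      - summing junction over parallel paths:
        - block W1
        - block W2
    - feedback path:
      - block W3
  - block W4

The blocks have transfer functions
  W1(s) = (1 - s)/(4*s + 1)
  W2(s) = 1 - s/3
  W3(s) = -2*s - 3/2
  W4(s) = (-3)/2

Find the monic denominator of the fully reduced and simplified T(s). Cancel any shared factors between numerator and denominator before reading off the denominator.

Step 1 - reduce the parallel group W1, W2: (-4*s^2 + 8*s + 6)/(12*s + 3)
Step 2 - feedback reduction of (W1+W2), W3: (-2*s^2 + 4*s + 3)/(4*s^3 - 5*s^2 - 6*s - 3)
Step 3 - sum the parallel branches [(W1+W2)/(1+(W1+W2)*W3)], W4: (-12*s^3 + 11*s^2 + 26*s + 15)/(8*s^3 - 10*s^2 - 12*s - 6)
That last expression is T(s), already simplified. Scaling its denominator by 1/8 (the reciprocal of the leading coefficient) yields the monic denominator.

Therefore the answer is s^3 - 5*s^2/4 - 3*s/2 - 3/4.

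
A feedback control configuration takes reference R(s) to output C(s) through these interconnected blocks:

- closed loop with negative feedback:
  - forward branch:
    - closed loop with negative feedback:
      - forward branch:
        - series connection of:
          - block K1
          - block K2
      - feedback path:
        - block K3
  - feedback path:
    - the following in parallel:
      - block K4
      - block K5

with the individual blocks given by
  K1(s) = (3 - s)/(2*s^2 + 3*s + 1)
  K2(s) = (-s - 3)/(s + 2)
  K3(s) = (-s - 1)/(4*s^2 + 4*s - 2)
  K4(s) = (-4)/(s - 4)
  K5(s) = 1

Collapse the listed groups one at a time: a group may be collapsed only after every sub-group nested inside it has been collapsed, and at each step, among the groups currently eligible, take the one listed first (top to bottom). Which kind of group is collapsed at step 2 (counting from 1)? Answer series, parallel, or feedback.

Step 1. cascade K1, K2
Step 2. close the feedback loop around (K1*K2), K3
Step 3. combine K4, K5 in parallel
Step 4. close the feedback loop around [(K1*K2)/(1+(K1*K2)*K3)], (K4+K5)
The group at step 2 is a feedback group.

Answer: feedback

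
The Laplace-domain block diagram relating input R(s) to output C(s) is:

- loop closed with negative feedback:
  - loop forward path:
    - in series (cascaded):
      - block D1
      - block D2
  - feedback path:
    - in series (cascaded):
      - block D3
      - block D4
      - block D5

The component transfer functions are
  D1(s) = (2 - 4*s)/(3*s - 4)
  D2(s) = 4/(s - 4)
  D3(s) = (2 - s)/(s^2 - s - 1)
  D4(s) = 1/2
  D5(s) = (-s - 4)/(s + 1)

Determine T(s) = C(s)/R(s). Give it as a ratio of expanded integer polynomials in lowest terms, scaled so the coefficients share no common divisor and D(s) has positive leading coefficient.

First reduce the diagram to T(s).

1. cascade D1, D2 gives (8 - 16*s)/(3*s^2 - 16*s + 16)
2. series reduction of D3, D4, D5 gives (s^2 + 2*s - 8)/(2*s^3 - 4*s - 2)
3. feedback reduction of (D1*D2), (D3*D4*D5) - this is the overall T(s), already in the required normalized form

Answer: (-16*s^4 + 8*s^3 + 32*s^2 - 8)/(3*s^5 - 16*s^4 + 2*s^3 + 17*s^2 + 56*s - 48)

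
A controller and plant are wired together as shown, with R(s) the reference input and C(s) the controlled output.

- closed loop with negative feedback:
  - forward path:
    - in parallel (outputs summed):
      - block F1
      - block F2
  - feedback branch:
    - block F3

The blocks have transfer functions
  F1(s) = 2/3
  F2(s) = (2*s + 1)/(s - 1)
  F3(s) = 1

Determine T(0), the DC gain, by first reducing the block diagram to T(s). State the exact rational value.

Answer: -1/2

Working:
Step 1. parallel reduction of F1, F2 -> (8*s + 1)/(3*s - 3)
Step 2. close the feedback loop around (F1+F2), F3 -> (8*s + 1)/(11*s - 2)
The step-2 result is T(s). Setting s = 0: T(0) = 1/(-2) = -1/2.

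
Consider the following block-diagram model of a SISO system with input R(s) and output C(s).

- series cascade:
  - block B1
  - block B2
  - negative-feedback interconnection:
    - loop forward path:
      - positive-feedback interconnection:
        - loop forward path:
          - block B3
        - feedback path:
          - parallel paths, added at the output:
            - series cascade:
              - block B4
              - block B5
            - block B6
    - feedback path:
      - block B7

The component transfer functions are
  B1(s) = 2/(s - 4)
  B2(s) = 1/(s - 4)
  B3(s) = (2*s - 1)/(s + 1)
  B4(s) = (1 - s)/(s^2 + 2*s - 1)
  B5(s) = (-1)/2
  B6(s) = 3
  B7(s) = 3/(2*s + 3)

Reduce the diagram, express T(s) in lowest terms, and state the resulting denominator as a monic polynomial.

Step 1: reduce the series chain B4, B5; result (s - 1)/(2*s^2 + 4*s - 2)
Step 2: add (B4*B5), B6 (parallel); result (6*s^2 + 13*s - 7)/(2*s^2 + 4*s - 2)
Step 3: feedback reduction of B3, ((B4*B5)+B6); result (-4*s^3 - 6*s^2 + 8*s - 2)/(10*s^3 + 14*s^2 - 29*s + 9)
Step 4: collapse the loop ([B3/(1-B3*((B4*B5)+B6))] forward, B7 return); result (-8*s^4 - 24*s^3 - 2*s^2 + 20*s - 6)/(20*s^4 + 46*s^3 - 34*s^2 - 45*s + 21)
Step 5: reduce the series chain B1, B2, [[B3/(1-B3*((B4*B5)+B6))]/(1+[B3/(1-B3*((B4*B5)+B6))]*B7)]; result (-16*s^4 - 48*s^3 - 4*s^2 + 40*s - 12)/(20*s^6 - 114*s^5 - 82*s^4 + 963*s^3 - 163*s^2 - 888*s + 336)
The result of step 5 is T(s) in lowest terms. Its denominator has leading coefficient 20; dividing the denominator through by 20 makes it monic.

Hence the answer: s^6 - 57*s^5/10 - 41*s^4/10 + 963*s^3/20 - 163*s^2/20 - 222*s/5 + 84/5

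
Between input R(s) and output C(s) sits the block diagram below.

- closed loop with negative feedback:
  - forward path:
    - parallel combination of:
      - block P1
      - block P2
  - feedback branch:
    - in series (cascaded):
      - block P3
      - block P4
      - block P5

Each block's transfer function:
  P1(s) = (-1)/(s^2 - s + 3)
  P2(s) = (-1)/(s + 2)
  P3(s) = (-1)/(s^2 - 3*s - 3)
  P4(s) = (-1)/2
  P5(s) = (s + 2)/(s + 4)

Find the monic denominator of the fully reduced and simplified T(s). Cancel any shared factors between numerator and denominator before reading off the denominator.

First reduce the diagram to T(s).

(1) reduce the parallel group P1, P2: (-s^2 - 5)/(s^3 + s^2 + s + 6)
(2) cascade P3, P4, P5: (s + 2)/(2*s^3 + 2*s^2 - 30*s - 24)
(3) apply the feedback formula to (P1+P2), (P3*P4*P5): (-2*s^5 - 2*s^4 + 20*s^3 + 14*s^2 + 150*s + 120)/(2*s^6 + 4*s^5 - 26*s^4 - 41*s^3 - 44*s^2 - 209*s - 154)
No further cancellation is possible in the step-3 result, so that is T(s). Its denominator becomes monic after dividing by the leading coefficient 2.

Answer: s^6 + 2*s^5 - 13*s^4 - 41*s^3/2 - 22*s^2 - 209*s/2 - 77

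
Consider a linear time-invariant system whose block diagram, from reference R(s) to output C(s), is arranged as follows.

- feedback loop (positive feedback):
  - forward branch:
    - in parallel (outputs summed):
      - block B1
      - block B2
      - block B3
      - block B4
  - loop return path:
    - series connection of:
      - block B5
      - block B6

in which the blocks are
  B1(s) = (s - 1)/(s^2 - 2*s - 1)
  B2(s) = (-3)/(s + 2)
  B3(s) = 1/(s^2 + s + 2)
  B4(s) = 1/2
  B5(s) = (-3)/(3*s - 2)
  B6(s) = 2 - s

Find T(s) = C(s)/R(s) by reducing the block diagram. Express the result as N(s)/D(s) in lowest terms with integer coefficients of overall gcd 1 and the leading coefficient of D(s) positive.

The answer is (3*s^6 - 11*s^5 + 33*s^4 - 15*s^3 + 22*s^2 - 28*s + 8)/(3*s^6 + 17*s^5 - 67*s^4 + 21*s^3 - 62*s^2 + 84*s - 8).

Reasoning:
1. add B1, B2, B3, B4 (parallel), giving (s^5 - 3*s^4 + 9*s^3 + s^2 + 8*s - 4)/(2*s^5 + 2*s^4 - 6*s^3 - 14*s^2 - 24*s - 8)
2. cascade B5, B6, giving (3*s - 6)/(3*s - 2)
3. apply the feedback formula to (B1+B2+B3+B4), (B5*B6) - this is the overall T(s), already in the required normalized form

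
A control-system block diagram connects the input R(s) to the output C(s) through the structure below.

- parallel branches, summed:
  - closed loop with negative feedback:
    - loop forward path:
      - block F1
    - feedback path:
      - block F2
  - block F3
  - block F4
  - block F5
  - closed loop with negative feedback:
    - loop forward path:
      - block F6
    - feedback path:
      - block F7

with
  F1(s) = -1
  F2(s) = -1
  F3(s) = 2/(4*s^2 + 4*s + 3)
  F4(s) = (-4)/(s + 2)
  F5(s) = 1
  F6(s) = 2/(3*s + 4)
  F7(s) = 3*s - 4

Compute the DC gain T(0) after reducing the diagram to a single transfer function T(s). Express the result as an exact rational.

[1] feedback reduction of F1, F2 -> (-1)/2
[2] collapse the loop (F6 forward, F7 return) -> 2/(9*s - 4)
[3] reduce the parallel group [F1/(1+F1*F2)], F3, F4, F5, [F6/(1+F6*F7)] -> (36*s^4 - 180*s^3 - 25*s^2 + 22*s + 64)/(72*s^4 + 184*s^3 + 102*s^2 + 20*s - 48)
That last expression is T(s); at s = 0 only the constant terms survive, so T(0) = 64/(-48) = -4/3.

Hence the answer: -4/3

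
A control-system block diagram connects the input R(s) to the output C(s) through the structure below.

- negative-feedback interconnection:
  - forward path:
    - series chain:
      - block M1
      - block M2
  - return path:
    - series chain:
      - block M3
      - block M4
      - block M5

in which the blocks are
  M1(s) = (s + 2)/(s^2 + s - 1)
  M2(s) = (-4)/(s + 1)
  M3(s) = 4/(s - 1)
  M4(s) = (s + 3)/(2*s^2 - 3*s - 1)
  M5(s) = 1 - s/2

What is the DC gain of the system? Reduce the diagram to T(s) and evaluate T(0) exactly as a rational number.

Step 1. multiply M1, M2 (series); result (-4*s - 8)/(s^3 + 2*s^2 - 1)
Step 2. multiply M3, M4, M5 (series); result (-2*s^2 - 2*s + 12)/(2*s^3 - 5*s^2 + 2*s + 1)
Step 3. apply the feedback formula to (M1*M2), (M3*M4*M5); result (-8*s^4 + 4*s^3 + 32*s^2 - 20*s - 8)/(2*s^6 - s^5 - 8*s^4 + 11*s^3 + 31*s^2 - 34*s - 97)
That last expression is T(s); at s = 0 only the constant terms survive, so T(0) = -8/(-97) = 8/97.

Hence the answer: 8/97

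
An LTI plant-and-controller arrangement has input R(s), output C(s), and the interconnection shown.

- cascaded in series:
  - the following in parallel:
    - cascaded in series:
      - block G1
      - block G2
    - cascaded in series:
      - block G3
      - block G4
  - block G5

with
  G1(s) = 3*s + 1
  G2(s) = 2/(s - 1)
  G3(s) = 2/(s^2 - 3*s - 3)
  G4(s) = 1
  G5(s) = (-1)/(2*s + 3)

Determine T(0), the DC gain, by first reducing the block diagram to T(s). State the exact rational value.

1. series reduction of G1, G2 gives (6*s + 2)/(s - 1)
2. combine G3, G4 in series gives 2/(s^2 - 3*s - 3)
3. parallel reduction of (G1*G2), (G3*G4) gives (6*s^3 - 16*s^2 - 22*s - 8)/(s^3 - 4*s^2 + 3)
4. reduce the series chain ((G1*G2)+(G3*G4)), G5 gives (-6*s^3 + 16*s^2 + 22*s + 8)/(2*s^4 - 5*s^3 - 12*s^2 + 6*s + 9)
Evaluating the step-4 result (the overall T(s)) at s = 0 gives T(0) = 8/9.

Answer: 8/9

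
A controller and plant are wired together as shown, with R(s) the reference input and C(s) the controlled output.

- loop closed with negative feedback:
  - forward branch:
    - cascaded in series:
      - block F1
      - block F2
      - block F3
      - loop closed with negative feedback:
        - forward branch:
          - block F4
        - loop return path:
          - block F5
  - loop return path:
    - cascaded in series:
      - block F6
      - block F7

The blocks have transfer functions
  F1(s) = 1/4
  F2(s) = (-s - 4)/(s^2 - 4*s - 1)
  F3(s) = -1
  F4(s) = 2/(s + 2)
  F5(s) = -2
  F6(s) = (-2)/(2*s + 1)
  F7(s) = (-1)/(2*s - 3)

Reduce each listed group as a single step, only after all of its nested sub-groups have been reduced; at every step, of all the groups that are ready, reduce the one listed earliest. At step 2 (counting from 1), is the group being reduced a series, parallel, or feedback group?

Step 1. close the feedback loop around F4, F5
Step 2. multiply F1, F2, F3, [F4/(1+F4*F5)] (series)
Step 3. cascade F6, F7
Step 4. collapse the loop ((F1*F2*F3*[F4/(1+F4*F5)]) forward, (F6*F7) return)
So the answer for step 2 is series.

Therefore the answer is series.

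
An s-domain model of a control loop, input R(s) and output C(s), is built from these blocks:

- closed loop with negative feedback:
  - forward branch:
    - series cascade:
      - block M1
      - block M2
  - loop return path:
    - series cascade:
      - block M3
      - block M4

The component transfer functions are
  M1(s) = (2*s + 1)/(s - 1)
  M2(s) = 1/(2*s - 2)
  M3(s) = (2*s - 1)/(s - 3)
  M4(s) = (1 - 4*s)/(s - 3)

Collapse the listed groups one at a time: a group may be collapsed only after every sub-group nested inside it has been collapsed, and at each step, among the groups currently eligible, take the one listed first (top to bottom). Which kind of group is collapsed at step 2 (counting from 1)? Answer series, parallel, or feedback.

Reducing step by step:

Step 1: reduce the series chain M1, M2
Step 2: multiply M3, M4 (series)
Step 3: apply the feedback formula to (M1*M2), (M3*M4)
So the answer for step 2 is series.

Answer: series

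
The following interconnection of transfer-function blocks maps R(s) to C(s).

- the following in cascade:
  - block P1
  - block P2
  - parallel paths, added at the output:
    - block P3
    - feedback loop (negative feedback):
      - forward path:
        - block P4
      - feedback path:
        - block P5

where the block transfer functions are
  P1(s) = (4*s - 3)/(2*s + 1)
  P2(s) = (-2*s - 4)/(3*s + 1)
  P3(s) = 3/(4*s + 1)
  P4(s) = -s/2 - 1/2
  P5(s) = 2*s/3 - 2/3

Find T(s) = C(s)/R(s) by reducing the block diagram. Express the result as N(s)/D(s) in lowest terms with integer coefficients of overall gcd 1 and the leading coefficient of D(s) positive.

Answer: (-72*s^3 - 6*s^2 + 129*s - 63)/(24*s^4 - 22*s^3 - 43*s^2 - 17*s - 2)

Working:
Step 1: reduce the feedback loop with forward P4 and return P5 = (3*s + 3)/(2*s^2 - 8)
Step 2: parallel reduction of P3, [P4/(1+P4*P5)] = (18*s^2 + 15*s - 21)/(8*s^3 + 2*s^2 - 32*s - 8)
Step 3: cascade P1, P2, (P3+[P4/(1+P4*P5)]); the result is T(s) itself (integer coefficients, no common factor, positive leading denominator coefficient)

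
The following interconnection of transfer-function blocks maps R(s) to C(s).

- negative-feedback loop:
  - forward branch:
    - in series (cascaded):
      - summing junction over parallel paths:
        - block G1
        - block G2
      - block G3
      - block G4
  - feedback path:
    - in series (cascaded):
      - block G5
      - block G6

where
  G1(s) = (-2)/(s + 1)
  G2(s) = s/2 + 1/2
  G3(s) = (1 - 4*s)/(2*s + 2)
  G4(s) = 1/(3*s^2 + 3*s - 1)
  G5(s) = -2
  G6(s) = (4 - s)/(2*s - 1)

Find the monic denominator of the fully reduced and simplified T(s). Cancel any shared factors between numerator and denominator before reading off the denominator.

1. add G1, G2 (parallel) gives (s^2 + 2*s - 3)/(2*s + 2)
2. combine (G1+G2), G3, G4 in series gives (-4*s^3 - 7*s^2 + 14*s - 3)/(12*s^4 + 36*s^3 + 32*s^2 + 4*s - 4)
3. cascade G5, G6 gives (2*s - 8)/(2*s - 1)
4. collapse the loop (((G1+G2)*G3*G4) forward, (G5*G6) return) gives (-8*s^4 - 10*s^3 + 35*s^2 - 20*s + 3)/(24*s^5 + 52*s^4 + 46*s^3 + 60*s^2 - 130*s + 28)
That last expression is T(s), already simplified. Scaling its denominator by 1/24 (the reciprocal of the leading coefficient) yields the monic denominator.

Answer: s^5 + 13*s^4/6 + 23*s^3/12 + 5*s^2/2 - 65*s/12 + 7/6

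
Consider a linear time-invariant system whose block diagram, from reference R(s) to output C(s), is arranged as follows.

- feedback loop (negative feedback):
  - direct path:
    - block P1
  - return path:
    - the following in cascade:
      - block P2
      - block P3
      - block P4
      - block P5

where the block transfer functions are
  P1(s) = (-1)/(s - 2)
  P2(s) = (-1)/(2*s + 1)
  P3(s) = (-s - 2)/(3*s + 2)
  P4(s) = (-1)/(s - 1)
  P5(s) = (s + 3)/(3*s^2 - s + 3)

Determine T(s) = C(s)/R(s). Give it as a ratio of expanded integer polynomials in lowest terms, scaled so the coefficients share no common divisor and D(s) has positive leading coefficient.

The answer is (-18*s^5 + 3*s^4 - 2*s^3 - 2*s^2 + 13*s + 6)/(18*s^6 - 39*s^5 + 8*s^4 - 2*s^3 - 16*s^2 + 25*s + 18).

Reasoning:
(1) reduce the series chain P2, P3, P4, P5 -> (-s^2 - 5*s - 6)/(18*s^5 - 3*s^4 + 2*s^3 + 2*s^2 - 13*s - 6)
(2) feedback reduction of P1, (P2*P3*P4*P5), giving the overall T(s)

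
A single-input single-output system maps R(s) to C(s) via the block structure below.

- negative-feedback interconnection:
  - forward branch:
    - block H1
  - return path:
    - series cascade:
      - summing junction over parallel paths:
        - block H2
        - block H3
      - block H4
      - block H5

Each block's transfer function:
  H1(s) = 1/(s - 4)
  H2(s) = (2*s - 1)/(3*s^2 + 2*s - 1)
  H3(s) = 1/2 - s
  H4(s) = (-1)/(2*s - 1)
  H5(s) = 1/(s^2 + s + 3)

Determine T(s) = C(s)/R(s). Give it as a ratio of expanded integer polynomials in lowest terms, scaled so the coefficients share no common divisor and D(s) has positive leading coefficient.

Step 1 - add H2, H3 (parallel) = (-6*s^3 - s^2 + 8*s - 3)/(6*s^2 + 4*s - 2)
Step 2 - cascade (H2+H3), H4, H5 = (3*s^2 + 2*s - 3)/(6*s^4 + 10*s^3 + 20*s^2 + 10*s - 6)
Step 3 - close the feedback loop around H1, ((H2+H3)*H4*H5): this yields T(s), and no further normalization is needed

Answer: (6*s^4 + 10*s^3 + 20*s^2 + 10*s - 6)/(6*s^5 - 14*s^4 - 20*s^3 - 67*s^2 - 44*s + 21)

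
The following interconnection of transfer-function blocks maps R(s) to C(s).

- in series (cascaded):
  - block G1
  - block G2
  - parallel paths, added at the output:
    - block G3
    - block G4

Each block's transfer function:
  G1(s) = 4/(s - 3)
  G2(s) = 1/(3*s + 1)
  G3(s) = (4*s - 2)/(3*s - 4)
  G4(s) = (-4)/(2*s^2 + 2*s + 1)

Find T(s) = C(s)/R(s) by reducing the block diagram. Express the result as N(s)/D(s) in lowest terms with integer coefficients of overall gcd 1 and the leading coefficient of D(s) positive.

(1) combine G3, G4 in parallel gives (8*s^3 + 4*s^2 - 12*s + 14)/(6*s^3 - 2*s^2 - 5*s - 4)
(2) combine G1, G2, (G3+G4) in series; the result is T(s) itself (integer coefficients, no common factor, positive leading denominator coefficient)

Therefore the answer is (32*s^3 + 16*s^2 - 48*s + 56)/(18*s^5 - 54*s^4 - 17*s^3 + 34*s^2 + 47*s + 12).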